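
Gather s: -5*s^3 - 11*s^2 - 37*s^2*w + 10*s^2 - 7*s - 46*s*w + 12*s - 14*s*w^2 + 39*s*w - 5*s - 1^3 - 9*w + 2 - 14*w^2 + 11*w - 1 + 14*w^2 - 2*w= -5*s^3 + s^2*(-37*w - 1) + s*(-14*w^2 - 7*w)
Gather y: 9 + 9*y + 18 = 9*y + 27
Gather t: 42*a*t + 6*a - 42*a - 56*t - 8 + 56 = -36*a + t*(42*a - 56) + 48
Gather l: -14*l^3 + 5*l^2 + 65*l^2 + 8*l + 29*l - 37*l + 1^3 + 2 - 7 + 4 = -14*l^3 + 70*l^2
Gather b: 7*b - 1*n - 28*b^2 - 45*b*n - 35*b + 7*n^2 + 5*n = -28*b^2 + b*(-45*n - 28) + 7*n^2 + 4*n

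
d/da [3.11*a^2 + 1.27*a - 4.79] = 6.22*a + 1.27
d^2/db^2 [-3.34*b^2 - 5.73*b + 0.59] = -6.68000000000000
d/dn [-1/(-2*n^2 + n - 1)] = (1 - 4*n)/(2*n^2 - n + 1)^2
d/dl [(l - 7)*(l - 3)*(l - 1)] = 3*l^2 - 22*l + 31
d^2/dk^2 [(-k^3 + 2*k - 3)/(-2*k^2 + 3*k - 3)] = 2*(-5*k^3 + 9*k^2 + 9*k - 9)/(8*k^6 - 36*k^5 + 90*k^4 - 135*k^3 + 135*k^2 - 81*k + 27)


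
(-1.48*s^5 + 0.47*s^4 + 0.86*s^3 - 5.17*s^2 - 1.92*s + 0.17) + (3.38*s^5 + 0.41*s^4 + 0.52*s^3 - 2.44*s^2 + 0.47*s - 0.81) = 1.9*s^5 + 0.88*s^4 + 1.38*s^3 - 7.61*s^2 - 1.45*s - 0.64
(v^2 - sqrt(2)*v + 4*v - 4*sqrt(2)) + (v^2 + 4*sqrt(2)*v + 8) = 2*v^2 + 4*v + 3*sqrt(2)*v - 4*sqrt(2) + 8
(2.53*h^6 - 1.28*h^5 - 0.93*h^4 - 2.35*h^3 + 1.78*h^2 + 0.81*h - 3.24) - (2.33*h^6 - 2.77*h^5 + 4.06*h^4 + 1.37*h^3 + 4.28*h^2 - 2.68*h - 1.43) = 0.2*h^6 + 1.49*h^5 - 4.99*h^4 - 3.72*h^3 - 2.5*h^2 + 3.49*h - 1.81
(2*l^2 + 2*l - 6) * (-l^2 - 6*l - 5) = -2*l^4 - 14*l^3 - 16*l^2 + 26*l + 30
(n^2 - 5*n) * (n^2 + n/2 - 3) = n^4 - 9*n^3/2 - 11*n^2/2 + 15*n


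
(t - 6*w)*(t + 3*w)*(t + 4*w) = t^3 + t^2*w - 30*t*w^2 - 72*w^3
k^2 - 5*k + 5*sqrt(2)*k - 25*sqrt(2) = (k - 5)*(k + 5*sqrt(2))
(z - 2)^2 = z^2 - 4*z + 4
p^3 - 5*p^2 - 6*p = p*(p - 6)*(p + 1)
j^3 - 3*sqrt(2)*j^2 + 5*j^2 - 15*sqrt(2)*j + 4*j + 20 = (j + 5)*(j - 2*sqrt(2))*(j - sqrt(2))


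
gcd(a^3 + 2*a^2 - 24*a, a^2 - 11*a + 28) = a - 4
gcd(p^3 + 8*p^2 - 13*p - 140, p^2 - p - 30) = p + 5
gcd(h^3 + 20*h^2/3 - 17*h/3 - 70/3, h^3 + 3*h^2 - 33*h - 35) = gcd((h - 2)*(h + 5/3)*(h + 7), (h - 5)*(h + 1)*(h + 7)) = h + 7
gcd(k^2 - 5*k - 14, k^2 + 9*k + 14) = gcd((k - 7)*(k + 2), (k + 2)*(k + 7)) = k + 2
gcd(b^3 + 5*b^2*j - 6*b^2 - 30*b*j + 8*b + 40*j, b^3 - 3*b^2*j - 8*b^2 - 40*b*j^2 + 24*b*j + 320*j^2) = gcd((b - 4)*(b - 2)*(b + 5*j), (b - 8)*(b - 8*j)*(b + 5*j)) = b + 5*j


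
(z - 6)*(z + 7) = z^2 + z - 42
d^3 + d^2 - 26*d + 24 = (d - 4)*(d - 1)*(d + 6)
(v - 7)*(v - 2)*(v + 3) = v^3 - 6*v^2 - 13*v + 42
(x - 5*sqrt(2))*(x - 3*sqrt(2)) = x^2 - 8*sqrt(2)*x + 30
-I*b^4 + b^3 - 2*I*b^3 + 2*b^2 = b^2*(b + 2)*(-I*b + 1)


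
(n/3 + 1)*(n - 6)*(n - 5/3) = n^3/3 - 14*n^2/9 - 13*n/3 + 10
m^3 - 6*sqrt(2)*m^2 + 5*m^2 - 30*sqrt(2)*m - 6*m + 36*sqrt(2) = (m - 1)*(m + 6)*(m - 6*sqrt(2))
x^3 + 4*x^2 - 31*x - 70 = (x - 5)*(x + 2)*(x + 7)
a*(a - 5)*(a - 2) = a^3 - 7*a^2 + 10*a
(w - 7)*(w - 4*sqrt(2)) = w^2 - 7*w - 4*sqrt(2)*w + 28*sqrt(2)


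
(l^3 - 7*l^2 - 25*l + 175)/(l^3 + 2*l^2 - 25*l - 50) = (l - 7)/(l + 2)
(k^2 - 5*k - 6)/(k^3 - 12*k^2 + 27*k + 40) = (k - 6)/(k^2 - 13*k + 40)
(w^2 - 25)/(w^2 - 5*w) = (w + 5)/w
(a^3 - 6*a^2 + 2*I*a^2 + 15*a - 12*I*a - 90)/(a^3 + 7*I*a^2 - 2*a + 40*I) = (a^2 - 3*a*(2 + I) + 18*I)/(a^2 + 2*I*a + 8)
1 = 1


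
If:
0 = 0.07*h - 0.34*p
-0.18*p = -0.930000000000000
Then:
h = 25.10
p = 5.17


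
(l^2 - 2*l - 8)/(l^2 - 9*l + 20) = (l + 2)/(l - 5)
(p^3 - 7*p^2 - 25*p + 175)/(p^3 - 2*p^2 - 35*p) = (p - 5)/p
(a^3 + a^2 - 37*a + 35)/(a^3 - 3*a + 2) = (a^2 + 2*a - 35)/(a^2 + a - 2)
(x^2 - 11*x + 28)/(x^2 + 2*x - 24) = (x - 7)/(x + 6)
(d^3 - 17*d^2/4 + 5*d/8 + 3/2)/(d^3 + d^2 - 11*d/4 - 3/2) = (4*d^2 - 19*d + 12)/(2*(2*d^2 + d - 6))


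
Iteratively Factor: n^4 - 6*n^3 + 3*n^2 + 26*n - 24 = (n + 2)*(n^3 - 8*n^2 + 19*n - 12) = (n - 1)*(n + 2)*(n^2 - 7*n + 12) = (n - 3)*(n - 1)*(n + 2)*(n - 4)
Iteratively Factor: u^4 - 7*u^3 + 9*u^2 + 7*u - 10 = (u - 5)*(u^3 - 2*u^2 - u + 2) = (u - 5)*(u + 1)*(u^2 - 3*u + 2) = (u - 5)*(u - 2)*(u + 1)*(u - 1)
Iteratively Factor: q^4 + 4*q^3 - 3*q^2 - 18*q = (q)*(q^3 + 4*q^2 - 3*q - 18) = q*(q + 3)*(q^2 + q - 6) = q*(q - 2)*(q + 3)*(q + 3)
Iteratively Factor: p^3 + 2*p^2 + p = (p + 1)*(p^2 + p) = p*(p + 1)*(p + 1)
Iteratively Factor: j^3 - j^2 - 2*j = (j)*(j^2 - j - 2) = j*(j - 2)*(j + 1)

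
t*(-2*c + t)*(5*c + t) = -10*c^2*t + 3*c*t^2 + t^3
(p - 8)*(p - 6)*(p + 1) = p^3 - 13*p^2 + 34*p + 48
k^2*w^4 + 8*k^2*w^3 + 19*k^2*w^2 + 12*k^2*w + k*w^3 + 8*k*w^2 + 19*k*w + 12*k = (w + 3)*(w + 4)*(k*w + 1)*(k*w + k)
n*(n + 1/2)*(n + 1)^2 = n^4 + 5*n^3/2 + 2*n^2 + n/2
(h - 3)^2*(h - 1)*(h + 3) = h^4 - 4*h^3 - 6*h^2 + 36*h - 27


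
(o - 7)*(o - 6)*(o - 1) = o^3 - 14*o^2 + 55*o - 42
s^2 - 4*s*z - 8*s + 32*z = (s - 8)*(s - 4*z)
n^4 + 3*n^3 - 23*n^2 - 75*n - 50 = (n - 5)*(n + 1)*(n + 2)*(n + 5)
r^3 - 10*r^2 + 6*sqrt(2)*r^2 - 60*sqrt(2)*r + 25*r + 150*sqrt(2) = (r - 5)^2*(r + 6*sqrt(2))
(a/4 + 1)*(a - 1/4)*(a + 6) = a^3/4 + 39*a^2/16 + 43*a/8 - 3/2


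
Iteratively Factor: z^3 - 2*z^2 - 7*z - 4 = (z + 1)*(z^2 - 3*z - 4) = (z + 1)^2*(z - 4)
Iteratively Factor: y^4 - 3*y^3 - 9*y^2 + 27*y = (y + 3)*(y^3 - 6*y^2 + 9*y) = (y - 3)*(y + 3)*(y^2 - 3*y) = (y - 3)^2*(y + 3)*(y)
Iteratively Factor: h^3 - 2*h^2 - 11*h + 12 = (h + 3)*(h^2 - 5*h + 4) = (h - 1)*(h + 3)*(h - 4)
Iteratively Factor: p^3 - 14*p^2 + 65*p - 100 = (p - 4)*(p^2 - 10*p + 25) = (p - 5)*(p - 4)*(p - 5)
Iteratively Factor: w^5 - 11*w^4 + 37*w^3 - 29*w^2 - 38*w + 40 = (w - 4)*(w^4 - 7*w^3 + 9*w^2 + 7*w - 10) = (w - 4)*(w - 1)*(w^3 - 6*w^2 + 3*w + 10) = (w - 4)*(w - 2)*(w - 1)*(w^2 - 4*w - 5) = (w - 4)*(w - 2)*(w - 1)*(w + 1)*(w - 5)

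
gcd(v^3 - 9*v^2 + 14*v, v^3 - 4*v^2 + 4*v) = v^2 - 2*v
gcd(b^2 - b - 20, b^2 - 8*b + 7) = 1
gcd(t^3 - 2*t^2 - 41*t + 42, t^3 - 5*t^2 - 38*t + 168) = t^2 - t - 42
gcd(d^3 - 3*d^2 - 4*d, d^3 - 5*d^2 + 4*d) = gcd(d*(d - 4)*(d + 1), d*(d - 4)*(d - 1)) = d^2 - 4*d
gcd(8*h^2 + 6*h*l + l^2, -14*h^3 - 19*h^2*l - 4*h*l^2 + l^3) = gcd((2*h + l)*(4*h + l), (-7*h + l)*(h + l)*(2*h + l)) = 2*h + l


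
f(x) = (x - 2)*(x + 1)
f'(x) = 2*x - 1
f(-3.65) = 14.97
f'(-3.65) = -8.30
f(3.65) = 7.67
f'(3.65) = 6.30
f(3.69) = 7.93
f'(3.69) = 6.38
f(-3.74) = 15.73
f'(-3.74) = -8.48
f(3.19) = 4.99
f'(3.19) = 5.38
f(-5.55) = 34.35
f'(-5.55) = -12.10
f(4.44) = 13.27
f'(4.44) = 7.88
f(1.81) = -0.53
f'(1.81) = 2.62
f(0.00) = -2.00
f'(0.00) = -1.00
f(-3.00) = 10.00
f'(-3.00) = -7.00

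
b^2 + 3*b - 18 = (b - 3)*(b + 6)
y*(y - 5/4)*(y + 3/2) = y^3 + y^2/4 - 15*y/8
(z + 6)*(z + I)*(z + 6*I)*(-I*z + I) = -I*z^4 + 7*z^3 - 5*I*z^3 + 35*z^2 + 12*I*z^2 - 42*z + 30*I*z - 36*I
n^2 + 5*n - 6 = (n - 1)*(n + 6)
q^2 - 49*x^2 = (q - 7*x)*(q + 7*x)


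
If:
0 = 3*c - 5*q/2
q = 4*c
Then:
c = 0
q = 0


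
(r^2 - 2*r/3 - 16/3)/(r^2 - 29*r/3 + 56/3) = (r + 2)/(r - 7)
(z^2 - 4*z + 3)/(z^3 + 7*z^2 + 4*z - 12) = (z - 3)/(z^2 + 8*z + 12)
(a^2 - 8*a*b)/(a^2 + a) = (a - 8*b)/(a + 1)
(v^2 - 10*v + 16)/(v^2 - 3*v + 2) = (v - 8)/(v - 1)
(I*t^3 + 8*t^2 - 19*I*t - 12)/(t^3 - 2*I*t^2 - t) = (I*t^2 + 7*t - 12*I)/(t*(t - I))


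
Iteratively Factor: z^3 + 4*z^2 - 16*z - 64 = (z - 4)*(z^2 + 8*z + 16) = (z - 4)*(z + 4)*(z + 4)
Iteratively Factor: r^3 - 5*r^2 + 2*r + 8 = (r + 1)*(r^2 - 6*r + 8) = (r - 4)*(r + 1)*(r - 2)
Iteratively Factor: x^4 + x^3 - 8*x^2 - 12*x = (x - 3)*(x^3 + 4*x^2 + 4*x) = (x - 3)*(x + 2)*(x^2 + 2*x) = (x - 3)*(x + 2)^2*(x)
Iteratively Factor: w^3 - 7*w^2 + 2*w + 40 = (w - 4)*(w^2 - 3*w - 10) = (w - 5)*(w - 4)*(w + 2)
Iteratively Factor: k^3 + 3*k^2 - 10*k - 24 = (k - 3)*(k^2 + 6*k + 8) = (k - 3)*(k + 2)*(k + 4)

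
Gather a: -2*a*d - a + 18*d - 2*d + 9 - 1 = a*(-2*d - 1) + 16*d + 8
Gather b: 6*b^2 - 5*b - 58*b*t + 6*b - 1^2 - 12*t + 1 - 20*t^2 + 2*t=6*b^2 + b*(1 - 58*t) - 20*t^2 - 10*t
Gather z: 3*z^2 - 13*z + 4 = 3*z^2 - 13*z + 4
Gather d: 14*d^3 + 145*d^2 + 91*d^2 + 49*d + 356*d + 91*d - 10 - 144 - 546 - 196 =14*d^3 + 236*d^2 + 496*d - 896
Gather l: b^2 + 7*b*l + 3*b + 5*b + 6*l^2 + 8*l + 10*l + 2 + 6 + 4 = b^2 + 8*b + 6*l^2 + l*(7*b + 18) + 12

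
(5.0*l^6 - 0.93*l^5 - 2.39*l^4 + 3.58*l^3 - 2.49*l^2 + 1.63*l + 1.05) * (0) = 0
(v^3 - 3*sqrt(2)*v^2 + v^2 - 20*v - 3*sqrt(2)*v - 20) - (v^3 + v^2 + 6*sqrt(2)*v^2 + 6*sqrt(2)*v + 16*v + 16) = -9*sqrt(2)*v^2 - 36*v - 9*sqrt(2)*v - 36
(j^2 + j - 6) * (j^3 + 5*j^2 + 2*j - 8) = j^5 + 6*j^4 + j^3 - 36*j^2 - 20*j + 48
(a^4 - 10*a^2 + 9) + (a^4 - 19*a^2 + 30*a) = 2*a^4 - 29*a^2 + 30*a + 9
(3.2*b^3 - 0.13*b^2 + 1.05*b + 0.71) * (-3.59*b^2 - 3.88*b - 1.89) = -11.488*b^5 - 11.9493*b^4 - 9.3131*b^3 - 6.3772*b^2 - 4.7393*b - 1.3419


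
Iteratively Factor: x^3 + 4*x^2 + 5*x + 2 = (x + 1)*(x^2 + 3*x + 2) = (x + 1)*(x + 2)*(x + 1)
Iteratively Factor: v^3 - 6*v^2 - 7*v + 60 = (v - 4)*(v^2 - 2*v - 15) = (v - 5)*(v - 4)*(v + 3)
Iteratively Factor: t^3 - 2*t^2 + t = (t - 1)*(t^2 - t) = (t - 1)^2*(t)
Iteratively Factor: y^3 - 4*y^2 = (y - 4)*(y^2) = y*(y - 4)*(y)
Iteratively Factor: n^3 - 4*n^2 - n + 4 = (n - 1)*(n^2 - 3*n - 4) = (n - 1)*(n + 1)*(n - 4)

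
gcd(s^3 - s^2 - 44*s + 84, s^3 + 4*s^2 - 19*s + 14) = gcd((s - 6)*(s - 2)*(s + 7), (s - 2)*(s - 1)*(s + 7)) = s^2 + 5*s - 14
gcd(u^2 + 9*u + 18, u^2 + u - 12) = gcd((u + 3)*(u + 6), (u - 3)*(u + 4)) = 1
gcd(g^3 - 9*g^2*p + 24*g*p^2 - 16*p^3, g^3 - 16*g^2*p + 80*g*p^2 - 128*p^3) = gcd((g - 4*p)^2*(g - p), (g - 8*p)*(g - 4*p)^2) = g^2 - 8*g*p + 16*p^2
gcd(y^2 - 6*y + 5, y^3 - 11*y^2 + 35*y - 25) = y^2 - 6*y + 5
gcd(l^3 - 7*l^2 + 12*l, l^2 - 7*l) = l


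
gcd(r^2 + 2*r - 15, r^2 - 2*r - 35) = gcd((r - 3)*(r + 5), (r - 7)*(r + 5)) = r + 5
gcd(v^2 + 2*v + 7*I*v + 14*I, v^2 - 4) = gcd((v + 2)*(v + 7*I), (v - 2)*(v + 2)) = v + 2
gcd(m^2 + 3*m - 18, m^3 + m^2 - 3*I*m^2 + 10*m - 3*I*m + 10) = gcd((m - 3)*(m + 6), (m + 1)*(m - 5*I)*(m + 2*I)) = 1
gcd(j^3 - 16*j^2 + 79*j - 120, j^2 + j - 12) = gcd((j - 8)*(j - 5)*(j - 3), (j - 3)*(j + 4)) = j - 3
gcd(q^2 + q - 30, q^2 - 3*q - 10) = q - 5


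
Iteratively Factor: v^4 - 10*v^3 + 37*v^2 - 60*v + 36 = (v - 2)*(v^3 - 8*v^2 + 21*v - 18) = (v - 2)^2*(v^2 - 6*v + 9) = (v - 3)*(v - 2)^2*(v - 3)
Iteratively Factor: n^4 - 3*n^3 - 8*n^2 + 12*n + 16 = (n - 4)*(n^3 + n^2 - 4*n - 4) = (n - 4)*(n + 1)*(n^2 - 4) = (n - 4)*(n + 1)*(n + 2)*(n - 2)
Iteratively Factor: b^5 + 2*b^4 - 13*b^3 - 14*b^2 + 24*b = (b)*(b^4 + 2*b^3 - 13*b^2 - 14*b + 24) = b*(b + 4)*(b^3 - 2*b^2 - 5*b + 6) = b*(b - 3)*(b + 4)*(b^2 + b - 2) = b*(b - 3)*(b + 2)*(b + 4)*(b - 1)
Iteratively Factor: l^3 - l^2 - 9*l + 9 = (l - 3)*(l^2 + 2*l - 3) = (l - 3)*(l - 1)*(l + 3)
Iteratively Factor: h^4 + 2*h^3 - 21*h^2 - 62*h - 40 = (h - 5)*(h^3 + 7*h^2 + 14*h + 8) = (h - 5)*(h + 4)*(h^2 + 3*h + 2) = (h - 5)*(h + 2)*(h + 4)*(h + 1)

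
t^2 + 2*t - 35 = (t - 5)*(t + 7)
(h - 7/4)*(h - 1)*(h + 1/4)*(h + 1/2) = h^4 - 2*h^3 - 3*h^2/16 + 31*h/32 + 7/32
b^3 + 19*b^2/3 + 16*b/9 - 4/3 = (b - 1/3)*(b + 2/3)*(b + 6)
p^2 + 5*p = p*(p + 5)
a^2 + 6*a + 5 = (a + 1)*(a + 5)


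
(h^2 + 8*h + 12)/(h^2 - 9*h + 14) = (h^2 + 8*h + 12)/(h^2 - 9*h + 14)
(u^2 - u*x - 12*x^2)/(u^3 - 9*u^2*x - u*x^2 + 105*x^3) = (u - 4*x)/(u^2 - 12*u*x + 35*x^2)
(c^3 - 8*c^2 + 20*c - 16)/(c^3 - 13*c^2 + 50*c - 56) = (c - 2)/(c - 7)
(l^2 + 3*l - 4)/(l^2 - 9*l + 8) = (l + 4)/(l - 8)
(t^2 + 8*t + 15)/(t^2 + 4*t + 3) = (t + 5)/(t + 1)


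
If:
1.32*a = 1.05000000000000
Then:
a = 0.80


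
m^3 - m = m*(m - 1)*(m + 1)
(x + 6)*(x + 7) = x^2 + 13*x + 42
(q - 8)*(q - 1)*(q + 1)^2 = q^4 - 7*q^3 - 9*q^2 + 7*q + 8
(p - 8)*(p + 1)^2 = p^3 - 6*p^2 - 15*p - 8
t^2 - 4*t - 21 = (t - 7)*(t + 3)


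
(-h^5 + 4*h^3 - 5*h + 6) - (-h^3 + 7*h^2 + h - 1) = -h^5 + 5*h^3 - 7*h^2 - 6*h + 7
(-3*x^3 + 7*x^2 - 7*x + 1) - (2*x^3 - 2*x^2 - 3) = -5*x^3 + 9*x^2 - 7*x + 4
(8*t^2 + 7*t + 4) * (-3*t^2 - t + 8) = -24*t^4 - 29*t^3 + 45*t^2 + 52*t + 32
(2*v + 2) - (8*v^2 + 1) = -8*v^2 + 2*v + 1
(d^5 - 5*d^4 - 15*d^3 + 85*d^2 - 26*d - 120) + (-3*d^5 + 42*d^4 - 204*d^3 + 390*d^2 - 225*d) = -2*d^5 + 37*d^4 - 219*d^3 + 475*d^2 - 251*d - 120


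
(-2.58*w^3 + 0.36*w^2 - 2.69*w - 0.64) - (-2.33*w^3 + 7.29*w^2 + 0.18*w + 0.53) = -0.25*w^3 - 6.93*w^2 - 2.87*w - 1.17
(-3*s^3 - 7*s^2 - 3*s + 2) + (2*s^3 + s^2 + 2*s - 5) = -s^3 - 6*s^2 - s - 3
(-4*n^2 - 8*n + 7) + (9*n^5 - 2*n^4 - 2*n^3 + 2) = 9*n^5 - 2*n^4 - 2*n^3 - 4*n^2 - 8*n + 9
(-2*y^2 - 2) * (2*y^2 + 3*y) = -4*y^4 - 6*y^3 - 4*y^2 - 6*y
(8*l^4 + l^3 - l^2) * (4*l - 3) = 32*l^5 - 20*l^4 - 7*l^3 + 3*l^2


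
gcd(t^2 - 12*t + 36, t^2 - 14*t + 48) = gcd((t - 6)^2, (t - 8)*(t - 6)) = t - 6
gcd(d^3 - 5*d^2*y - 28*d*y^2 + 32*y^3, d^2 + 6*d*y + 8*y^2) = d + 4*y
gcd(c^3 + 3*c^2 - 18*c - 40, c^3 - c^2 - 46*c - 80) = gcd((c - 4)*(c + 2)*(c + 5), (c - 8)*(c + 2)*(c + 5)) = c^2 + 7*c + 10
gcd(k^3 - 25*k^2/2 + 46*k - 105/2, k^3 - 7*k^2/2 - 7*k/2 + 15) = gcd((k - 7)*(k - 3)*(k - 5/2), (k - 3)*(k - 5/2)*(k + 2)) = k^2 - 11*k/2 + 15/2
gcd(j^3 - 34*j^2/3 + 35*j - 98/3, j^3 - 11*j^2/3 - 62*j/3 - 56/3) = j - 7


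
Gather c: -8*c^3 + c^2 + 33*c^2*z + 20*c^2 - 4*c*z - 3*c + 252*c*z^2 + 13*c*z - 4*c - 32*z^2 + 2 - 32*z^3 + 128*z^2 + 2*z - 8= -8*c^3 + c^2*(33*z + 21) + c*(252*z^2 + 9*z - 7) - 32*z^3 + 96*z^2 + 2*z - 6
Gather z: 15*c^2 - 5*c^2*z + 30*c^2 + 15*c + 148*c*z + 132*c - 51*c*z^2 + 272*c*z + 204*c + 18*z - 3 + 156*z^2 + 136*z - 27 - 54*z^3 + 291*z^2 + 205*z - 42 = 45*c^2 + 351*c - 54*z^3 + z^2*(447 - 51*c) + z*(-5*c^2 + 420*c + 359) - 72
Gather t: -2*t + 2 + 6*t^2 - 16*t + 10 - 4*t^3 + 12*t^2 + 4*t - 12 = -4*t^3 + 18*t^2 - 14*t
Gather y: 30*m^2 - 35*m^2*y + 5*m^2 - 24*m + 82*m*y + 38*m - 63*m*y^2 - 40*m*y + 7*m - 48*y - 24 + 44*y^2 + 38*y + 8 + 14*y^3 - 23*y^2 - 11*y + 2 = 35*m^2 + 21*m + 14*y^3 + y^2*(21 - 63*m) + y*(-35*m^2 + 42*m - 21) - 14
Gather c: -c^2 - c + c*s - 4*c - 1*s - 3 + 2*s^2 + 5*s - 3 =-c^2 + c*(s - 5) + 2*s^2 + 4*s - 6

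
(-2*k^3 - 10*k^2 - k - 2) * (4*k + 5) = -8*k^4 - 50*k^3 - 54*k^2 - 13*k - 10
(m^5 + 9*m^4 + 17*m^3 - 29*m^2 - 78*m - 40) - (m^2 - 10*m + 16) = m^5 + 9*m^4 + 17*m^3 - 30*m^2 - 68*m - 56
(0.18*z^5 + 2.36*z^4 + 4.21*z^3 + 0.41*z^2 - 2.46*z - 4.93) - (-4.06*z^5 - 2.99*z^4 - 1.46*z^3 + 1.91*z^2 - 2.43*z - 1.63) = 4.24*z^5 + 5.35*z^4 + 5.67*z^3 - 1.5*z^2 - 0.0299999999999998*z - 3.3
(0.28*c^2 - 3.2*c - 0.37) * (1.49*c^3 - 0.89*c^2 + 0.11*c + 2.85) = 0.4172*c^5 - 5.0172*c^4 + 2.3275*c^3 + 0.7753*c^2 - 9.1607*c - 1.0545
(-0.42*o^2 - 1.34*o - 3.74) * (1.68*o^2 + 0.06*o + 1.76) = -0.7056*o^4 - 2.2764*o^3 - 7.1028*o^2 - 2.5828*o - 6.5824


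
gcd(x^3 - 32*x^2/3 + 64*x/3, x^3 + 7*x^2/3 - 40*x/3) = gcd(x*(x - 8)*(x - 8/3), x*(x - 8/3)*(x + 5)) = x^2 - 8*x/3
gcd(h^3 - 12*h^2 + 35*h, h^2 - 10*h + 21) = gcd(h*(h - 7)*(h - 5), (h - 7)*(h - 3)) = h - 7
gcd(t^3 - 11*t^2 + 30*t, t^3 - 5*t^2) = t^2 - 5*t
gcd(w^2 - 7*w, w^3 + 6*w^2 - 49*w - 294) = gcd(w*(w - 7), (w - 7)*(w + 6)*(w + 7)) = w - 7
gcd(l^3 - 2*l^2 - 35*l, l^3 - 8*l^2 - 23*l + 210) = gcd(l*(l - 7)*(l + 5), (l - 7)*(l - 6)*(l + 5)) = l^2 - 2*l - 35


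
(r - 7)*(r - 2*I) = r^2 - 7*r - 2*I*r + 14*I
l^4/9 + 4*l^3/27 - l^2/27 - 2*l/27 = l*(l/3 + 1/3)^2*(l - 2/3)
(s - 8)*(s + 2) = s^2 - 6*s - 16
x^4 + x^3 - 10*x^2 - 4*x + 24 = (x - 2)^2*(x + 2)*(x + 3)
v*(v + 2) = v^2 + 2*v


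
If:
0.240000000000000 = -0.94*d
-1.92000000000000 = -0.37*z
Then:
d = -0.26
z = 5.19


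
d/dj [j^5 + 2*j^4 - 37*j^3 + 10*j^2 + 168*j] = 5*j^4 + 8*j^3 - 111*j^2 + 20*j + 168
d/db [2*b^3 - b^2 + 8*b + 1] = 6*b^2 - 2*b + 8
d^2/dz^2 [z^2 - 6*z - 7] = 2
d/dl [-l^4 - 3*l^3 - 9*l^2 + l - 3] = -4*l^3 - 9*l^2 - 18*l + 1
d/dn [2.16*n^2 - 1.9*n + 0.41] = 4.32*n - 1.9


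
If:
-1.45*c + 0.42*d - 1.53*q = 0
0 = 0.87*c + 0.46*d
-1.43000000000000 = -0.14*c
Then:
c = 10.21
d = -19.32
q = -14.98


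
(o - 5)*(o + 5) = o^2 - 25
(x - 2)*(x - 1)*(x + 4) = x^3 + x^2 - 10*x + 8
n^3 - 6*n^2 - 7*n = n*(n - 7)*(n + 1)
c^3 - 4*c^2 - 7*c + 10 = (c - 5)*(c - 1)*(c + 2)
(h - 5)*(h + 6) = h^2 + h - 30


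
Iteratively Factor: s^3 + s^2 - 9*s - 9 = (s + 3)*(s^2 - 2*s - 3) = (s + 1)*(s + 3)*(s - 3)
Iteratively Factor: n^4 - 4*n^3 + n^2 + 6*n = (n - 2)*(n^3 - 2*n^2 - 3*n) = n*(n - 2)*(n^2 - 2*n - 3) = n*(n - 3)*(n - 2)*(n + 1)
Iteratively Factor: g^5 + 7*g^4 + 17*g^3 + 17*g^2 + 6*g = (g + 1)*(g^4 + 6*g^3 + 11*g^2 + 6*g) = g*(g + 1)*(g^3 + 6*g^2 + 11*g + 6) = g*(g + 1)*(g + 3)*(g^2 + 3*g + 2) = g*(g + 1)*(g + 2)*(g + 3)*(g + 1)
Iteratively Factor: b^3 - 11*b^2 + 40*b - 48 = (b - 3)*(b^2 - 8*b + 16) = (b - 4)*(b - 3)*(b - 4)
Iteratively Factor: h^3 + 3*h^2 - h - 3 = (h + 3)*(h^2 - 1) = (h + 1)*(h + 3)*(h - 1)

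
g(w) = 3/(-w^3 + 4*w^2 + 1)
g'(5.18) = 0.12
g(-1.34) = 0.28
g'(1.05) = -0.84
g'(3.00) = 0.09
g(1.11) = 0.66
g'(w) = 3*(3*w^2 - 8*w)/(-w^3 + 4*w^2 + 1)^2 = 3*w*(3*w - 8)/(-w^3 + 4*w^2 + 1)^2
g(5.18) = -0.10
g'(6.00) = 0.04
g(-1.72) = 0.17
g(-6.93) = 0.01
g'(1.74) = -0.24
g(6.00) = -0.04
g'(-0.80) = 1.51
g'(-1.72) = 0.21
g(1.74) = 0.38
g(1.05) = 0.71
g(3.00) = 0.30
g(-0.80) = 0.74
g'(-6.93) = 0.00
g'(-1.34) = 0.43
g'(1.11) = -0.75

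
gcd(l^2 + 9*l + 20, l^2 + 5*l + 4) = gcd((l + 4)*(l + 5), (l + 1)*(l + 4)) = l + 4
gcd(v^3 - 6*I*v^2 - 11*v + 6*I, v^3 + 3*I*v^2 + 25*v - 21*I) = v^2 - 4*I*v - 3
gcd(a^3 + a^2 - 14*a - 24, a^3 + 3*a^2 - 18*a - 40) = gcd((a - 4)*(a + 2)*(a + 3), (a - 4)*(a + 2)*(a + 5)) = a^2 - 2*a - 8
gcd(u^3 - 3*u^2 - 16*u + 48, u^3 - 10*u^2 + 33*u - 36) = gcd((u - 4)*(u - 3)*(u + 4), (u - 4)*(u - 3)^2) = u^2 - 7*u + 12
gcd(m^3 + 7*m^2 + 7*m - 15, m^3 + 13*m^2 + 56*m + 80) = m + 5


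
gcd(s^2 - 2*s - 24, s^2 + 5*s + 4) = s + 4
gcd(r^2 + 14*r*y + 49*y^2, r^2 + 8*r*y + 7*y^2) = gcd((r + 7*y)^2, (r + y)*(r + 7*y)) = r + 7*y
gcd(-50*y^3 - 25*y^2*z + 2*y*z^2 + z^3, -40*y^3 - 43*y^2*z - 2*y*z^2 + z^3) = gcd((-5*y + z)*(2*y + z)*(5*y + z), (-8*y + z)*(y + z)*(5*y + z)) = 5*y + z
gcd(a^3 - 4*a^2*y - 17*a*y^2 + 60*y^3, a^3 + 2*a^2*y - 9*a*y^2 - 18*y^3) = -a + 3*y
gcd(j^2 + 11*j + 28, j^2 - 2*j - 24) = j + 4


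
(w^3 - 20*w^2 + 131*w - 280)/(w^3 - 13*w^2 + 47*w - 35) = (w - 8)/(w - 1)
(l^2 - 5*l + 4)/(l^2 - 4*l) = (l - 1)/l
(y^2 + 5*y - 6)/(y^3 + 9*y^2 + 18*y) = (y - 1)/(y*(y + 3))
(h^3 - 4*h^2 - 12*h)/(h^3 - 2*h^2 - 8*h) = (h - 6)/(h - 4)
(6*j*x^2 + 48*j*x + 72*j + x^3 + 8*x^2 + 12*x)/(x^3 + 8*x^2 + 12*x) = (6*j + x)/x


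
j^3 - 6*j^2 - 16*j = j*(j - 8)*(j + 2)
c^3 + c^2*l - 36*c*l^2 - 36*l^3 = (c - 6*l)*(c + l)*(c + 6*l)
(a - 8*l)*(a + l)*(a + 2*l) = a^3 - 5*a^2*l - 22*a*l^2 - 16*l^3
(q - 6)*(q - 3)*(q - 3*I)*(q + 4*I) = q^4 - 9*q^3 + I*q^3 + 30*q^2 - 9*I*q^2 - 108*q + 18*I*q + 216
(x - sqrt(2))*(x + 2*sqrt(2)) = x^2 + sqrt(2)*x - 4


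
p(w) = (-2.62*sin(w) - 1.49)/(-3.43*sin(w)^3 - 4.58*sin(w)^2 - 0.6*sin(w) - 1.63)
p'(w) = (-2.62*sin(w) - 1.49)*(10.29*sin(w)^2*cos(w) + 9.16*sin(w)*cos(w) + 0.6*cos(w))/(-3.43*sin(w)^3 - 4.58*sin(w)^2 - 0.6*sin(w) - 1.63)^2 - 2.62*cos(w)/(-3.43*sin(w)^3 - 4.58*sin(w)^2 - 0.6*sin(w) - 1.63) = (-17.9732*sin(w)^3 - 27.3317*sin(w)^2 - 13.6484*sin(w) + 3.3766)*cos(w)/(11.7649*sin(w)^6 + 31.4188*sin(w)^5 + 25.0924*sin(w)^4 + 16.6778*sin(w)^3 + 15.2908*sin(w)^2 + 1.956*sin(w) + 2.6569)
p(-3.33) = 1.03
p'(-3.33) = 0.07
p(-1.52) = -0.52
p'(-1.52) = 0.08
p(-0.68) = -0.07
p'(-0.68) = 0.89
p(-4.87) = 0.41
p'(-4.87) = -0.08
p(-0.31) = 0.39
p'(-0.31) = 1.66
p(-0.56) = 0.05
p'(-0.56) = 1.09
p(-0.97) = -0.29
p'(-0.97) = 0.64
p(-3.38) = 1.02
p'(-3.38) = 0.36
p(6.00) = 0.43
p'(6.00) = 1.72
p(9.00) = 0.89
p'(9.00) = 0.89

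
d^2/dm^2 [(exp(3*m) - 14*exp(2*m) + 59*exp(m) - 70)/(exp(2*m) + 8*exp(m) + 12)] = (exp(6*m) + 24*exp(5*m) + 451*exp(4*m) + 80*exp(3*m) - 8664*exp(2*m) - 14848*exp(m) + 15216)*exp(m)/(exp(6*m) + 24*exp(5*m) + 228*exp(4*m) + 1088*exp(3*m) + 2736*exp(2*m) + 3456*exp(m) + 1728)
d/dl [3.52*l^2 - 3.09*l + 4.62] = 7.04*l - 3.09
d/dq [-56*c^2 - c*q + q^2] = -c + 2*q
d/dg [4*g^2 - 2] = 8*g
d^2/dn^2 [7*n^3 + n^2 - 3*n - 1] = 42*n + 2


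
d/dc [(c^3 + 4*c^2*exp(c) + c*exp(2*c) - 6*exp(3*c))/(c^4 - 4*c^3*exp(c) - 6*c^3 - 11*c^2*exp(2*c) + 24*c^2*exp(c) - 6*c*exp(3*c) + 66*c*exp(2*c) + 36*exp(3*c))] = (-2*(c^3 + 4*c^2*exp(c) + c*exp(2*c) - 6*exp(3*c))*(-2*c^3*exp(c) + 2*c^3 - 11*c^2*exp(2*c) + 6*c^2*exp(c) - 9*c^2 - 9*c*exp(3*c) + 55*c*exp(2*c) + 24*c*exp(c) + 51*exp(3*c) + 33*exp(2*c)) + (4*c^2*exp(c) + 3*c^2 + 2*c*exp(2*c) + 8*c*exp(c) - 18*exp(3*c) + exp(2*c))*(c^4 - 4*c^3*exp(c) - 6*c^3 - 11*c^2*exp(2*c) + 24*c^2*exp(c) - 6*c*exp(3*c) + 66*c*exp(2*c) + 36*exp(3*c)))/(c^4 - 4*c^3*exp(c) - 6*c^3 - 11*c^2*exp(2*c) + 24*c^2*exp(c) - 6*c*exp(3*c) + 66*c*exp(2*c) + 36*exp(3*c))^2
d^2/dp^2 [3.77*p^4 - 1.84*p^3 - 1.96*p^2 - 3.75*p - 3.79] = 45.24*p^2 - 11.04*p - 3.92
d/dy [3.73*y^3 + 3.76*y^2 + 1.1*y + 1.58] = 11.19*y^2 + 7.52*y + 1.1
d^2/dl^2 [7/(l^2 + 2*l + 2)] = 14*(-l^2 - 2*l + 4*(l + 1)^2 - 2)/(l^2 + 2*l + 2)^3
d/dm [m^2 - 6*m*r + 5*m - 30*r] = 2*m - 6*r + 5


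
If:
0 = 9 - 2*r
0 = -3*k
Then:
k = 0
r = 9/2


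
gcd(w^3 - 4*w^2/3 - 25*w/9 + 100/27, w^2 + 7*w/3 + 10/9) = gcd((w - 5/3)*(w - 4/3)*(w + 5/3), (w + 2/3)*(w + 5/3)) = w + 5/3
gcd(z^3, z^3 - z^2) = z^2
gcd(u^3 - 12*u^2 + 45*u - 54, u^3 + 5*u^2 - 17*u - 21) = u - 3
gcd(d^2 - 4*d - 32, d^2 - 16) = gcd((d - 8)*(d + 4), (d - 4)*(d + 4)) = d + 4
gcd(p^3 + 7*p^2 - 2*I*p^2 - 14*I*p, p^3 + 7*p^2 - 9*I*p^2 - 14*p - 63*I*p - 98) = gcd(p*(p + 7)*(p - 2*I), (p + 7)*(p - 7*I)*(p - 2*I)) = p^2 + p*(7 - 2*I) - 14*I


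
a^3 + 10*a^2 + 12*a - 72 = (a - 2)*(a + 6)^2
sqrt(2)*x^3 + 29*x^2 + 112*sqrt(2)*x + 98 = (x + 7*sqrt(2))^2*(sqrt(2)*x + 1)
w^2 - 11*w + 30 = (w - 6)*(w - 5)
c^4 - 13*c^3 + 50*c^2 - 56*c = c*(c - 7)*(c - 4)*(c - 2)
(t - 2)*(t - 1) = t^2 - 3*t + 2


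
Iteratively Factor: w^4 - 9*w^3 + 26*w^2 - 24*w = (w - 4)*(w^3 - 5*w^2 + 6*w) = (w - 4)*(w - 3)*(w^2 - 2*w) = (w - 4)*(w - 3)*(w - 2)*(w)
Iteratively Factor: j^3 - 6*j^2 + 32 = (j - 4)*(j^2 - 2*j - 8) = (j - 4)^2*(j + 2)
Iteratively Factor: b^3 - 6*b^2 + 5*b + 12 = (b + 1)*(b^2 - 7*b + 12) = (b - 4)*(b + 1)*(b - 3)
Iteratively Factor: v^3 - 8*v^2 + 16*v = (v - 4)*(v^2 - 4*v) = v*(v - 4)*(v - 4)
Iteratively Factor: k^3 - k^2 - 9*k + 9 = (k - 1)*(k^2 - 9) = (k - 3)*(k - 1)*(k + 3)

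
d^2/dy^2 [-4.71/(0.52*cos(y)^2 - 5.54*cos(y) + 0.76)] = (5.094336*(1 - cos(y)^2)^2 - 40.705704*cos(y)^3 + 139.659036*cos(y)^2 + 101.242392*cos(y) - 290.486424)/(0.52*cos(y)^2 - 5.54*cos(y) + 0.76)^3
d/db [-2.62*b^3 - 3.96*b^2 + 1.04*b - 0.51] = -7.86*b^2 - 7.92*b + 1.04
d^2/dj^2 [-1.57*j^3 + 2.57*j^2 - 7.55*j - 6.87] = 5.14 - 9.42*j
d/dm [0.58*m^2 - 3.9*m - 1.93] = 1.16*m - 3.9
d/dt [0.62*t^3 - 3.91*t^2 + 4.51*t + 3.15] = 1.86*t^2 - 7.82*t + 4.51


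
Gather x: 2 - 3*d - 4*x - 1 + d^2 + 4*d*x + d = d^2 - 2*d + x*(4*d - 4) + 1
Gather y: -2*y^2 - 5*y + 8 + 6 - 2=-2*y^2 - 5*y + 12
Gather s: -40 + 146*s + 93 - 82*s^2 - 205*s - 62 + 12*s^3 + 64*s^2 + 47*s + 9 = 12*s^3 - 18*s^2 - 12*s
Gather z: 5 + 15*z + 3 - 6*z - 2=9*z + 6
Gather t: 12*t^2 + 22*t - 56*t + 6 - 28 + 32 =12*t^2 - 34*t + 10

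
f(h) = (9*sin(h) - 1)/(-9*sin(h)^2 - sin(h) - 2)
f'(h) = (18*sin(h)*cos(h) + cos(h))*(9*sin(h) - 1)/(-9*sin(h)^2 - sin(h) - 2)^2 + 9*cos(h)/(-9*sin(h)^2 - sin(h) - 2) = (81*sin(h)^2 - 18*sin(h) - 19)*cos(h)/(9*sin(h)^2 + sin(h) + 2)^2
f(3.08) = 0.21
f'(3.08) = 4.50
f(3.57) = 1.51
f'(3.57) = -0.23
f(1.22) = -0.69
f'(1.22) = 0.10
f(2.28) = -0.73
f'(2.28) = -0.14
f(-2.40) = 1.30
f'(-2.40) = -0.75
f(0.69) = -0.75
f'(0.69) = 0.05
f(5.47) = 1.25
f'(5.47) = 0.70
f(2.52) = -0.75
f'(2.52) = 0.05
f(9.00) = -0.69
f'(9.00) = 0.74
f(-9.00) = 1.51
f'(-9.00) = -0.20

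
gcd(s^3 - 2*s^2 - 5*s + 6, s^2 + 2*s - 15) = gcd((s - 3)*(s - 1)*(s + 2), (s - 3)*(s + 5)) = s - 3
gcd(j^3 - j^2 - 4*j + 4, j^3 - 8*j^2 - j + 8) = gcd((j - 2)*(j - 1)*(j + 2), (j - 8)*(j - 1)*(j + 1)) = j - 1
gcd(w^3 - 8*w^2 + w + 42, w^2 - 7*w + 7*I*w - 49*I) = w - 7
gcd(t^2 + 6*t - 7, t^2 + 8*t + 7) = t + 7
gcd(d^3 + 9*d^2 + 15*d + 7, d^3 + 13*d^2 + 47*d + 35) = d^2 + 8*d + 7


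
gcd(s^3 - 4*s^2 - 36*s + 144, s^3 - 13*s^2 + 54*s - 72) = s^2 - 10*s + 24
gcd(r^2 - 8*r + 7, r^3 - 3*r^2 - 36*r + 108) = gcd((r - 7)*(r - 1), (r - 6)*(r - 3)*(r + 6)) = 1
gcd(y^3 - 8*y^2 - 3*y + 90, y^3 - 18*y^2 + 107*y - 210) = y^2 - 11*y + 30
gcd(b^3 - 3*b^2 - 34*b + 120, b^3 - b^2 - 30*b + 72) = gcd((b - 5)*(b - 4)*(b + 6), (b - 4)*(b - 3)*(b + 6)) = b^2 + 2*b - 24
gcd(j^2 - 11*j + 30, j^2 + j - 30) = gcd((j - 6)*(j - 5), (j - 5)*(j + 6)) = j - 5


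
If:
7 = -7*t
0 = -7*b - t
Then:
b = 1/7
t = -1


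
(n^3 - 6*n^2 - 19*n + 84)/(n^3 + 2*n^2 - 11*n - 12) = (n - 7)/(n + 1)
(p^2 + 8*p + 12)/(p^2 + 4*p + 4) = (p + 6)/(p + 2)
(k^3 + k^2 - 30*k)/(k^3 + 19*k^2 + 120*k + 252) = k*(k - 5)/(k^2 + 13*k + 42)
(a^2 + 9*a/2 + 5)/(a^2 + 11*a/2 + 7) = (2*a + 5)/(2*a + 7)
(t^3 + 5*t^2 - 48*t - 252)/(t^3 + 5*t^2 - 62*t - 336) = (t^2 - t - 42)/(t^2 - t - 56)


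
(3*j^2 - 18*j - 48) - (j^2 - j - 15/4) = 2*j^2 - 17*j - 177/4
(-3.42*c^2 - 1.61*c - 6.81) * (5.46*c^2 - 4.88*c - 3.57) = -18.6732*c^4 + 7.899*c^3 - 17.1164*c^2 + 38.9805*c + 24.3117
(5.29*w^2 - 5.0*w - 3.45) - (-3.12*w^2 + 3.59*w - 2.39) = 8.41*w^2 - 8.59*w - 1.06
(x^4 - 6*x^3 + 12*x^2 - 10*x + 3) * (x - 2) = x^5 - 8*x^4 + 24*x^3 - 34*x^2 + 23*x - 6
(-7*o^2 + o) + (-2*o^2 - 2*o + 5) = -9*o^2 - o + 5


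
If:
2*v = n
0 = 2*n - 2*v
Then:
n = 0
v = 0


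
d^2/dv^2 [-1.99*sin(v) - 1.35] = 1.99*sin(v)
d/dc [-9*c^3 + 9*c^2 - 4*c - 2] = -27*c^2 + 18*c - 4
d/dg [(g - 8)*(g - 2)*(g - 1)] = 3*g^2 - 22*g + 26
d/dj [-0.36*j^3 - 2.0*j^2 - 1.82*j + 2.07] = -1.08*j^2 - 4.0*j - 1.82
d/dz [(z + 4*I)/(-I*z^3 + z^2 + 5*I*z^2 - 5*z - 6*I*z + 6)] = (-2*I*z^3 + z^2*(13 + 5*I) + z*(-40 + 8*I) + 18 - 20*I)/(z^6 + z^5*(-10 + 2*I) + z^4*(36 - 20*I) + z^3*(-50 + 74*I) + z^2*(-1 - 120*I) + z*(60 + 72*I) - 36)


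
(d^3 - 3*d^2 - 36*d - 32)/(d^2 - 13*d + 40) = (d^2 + 5*d + 4)/(d - 5)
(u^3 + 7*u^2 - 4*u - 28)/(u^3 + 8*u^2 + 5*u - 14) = (u - 2)/(u - 1)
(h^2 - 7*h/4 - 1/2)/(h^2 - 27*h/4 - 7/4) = (h - 2)/(h - 7)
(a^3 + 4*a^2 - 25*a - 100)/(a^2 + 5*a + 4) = (a^2 - 25)/(a + 1)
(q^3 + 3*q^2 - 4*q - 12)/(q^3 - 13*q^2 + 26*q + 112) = (q^2 + q - 6)/(q^2 - 15*q + 56)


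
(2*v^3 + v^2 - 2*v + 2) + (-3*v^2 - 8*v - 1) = 2*v^3 - 2*v^2 - 10*v + 1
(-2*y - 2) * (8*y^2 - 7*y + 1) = -16*y^3 - 2*y^2 + 12*y - 2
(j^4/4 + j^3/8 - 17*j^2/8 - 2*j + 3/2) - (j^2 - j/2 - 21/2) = j^4/4 + j^3/8 - 25*j^2/8 - 3*j/2 + 12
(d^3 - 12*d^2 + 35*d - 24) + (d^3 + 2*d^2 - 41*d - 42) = 2*d^3 - 10*d^2 - 6*d - 66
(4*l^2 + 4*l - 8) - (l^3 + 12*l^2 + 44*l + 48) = -l^3 - 8*l^2 - 40*l - 56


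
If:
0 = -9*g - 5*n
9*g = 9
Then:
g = 1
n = -9/5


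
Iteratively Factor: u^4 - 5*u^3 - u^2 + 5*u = (u)*(u^3 - 5*u^2 - u + 5) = u*(u + 1)*(u^2 - 6*u + 5) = u*(u - 5)*(u + 1)*(u - 1)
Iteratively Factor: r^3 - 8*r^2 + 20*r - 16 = (r - 4)*(r^2 - 4*r + 4) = (r - 4)*(r - 2)*(r - 2)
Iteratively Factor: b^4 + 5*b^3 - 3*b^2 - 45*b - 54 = (b + 3)*(b^3 + 2*b^2 - 9*b - 18) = (b + 3)^2*(b^2 - b - 6) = (b - 3)*(b + 3)^2*(b + 2)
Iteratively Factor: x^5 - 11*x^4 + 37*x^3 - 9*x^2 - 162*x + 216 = (x - 3)*(x^4 - 8*x^3 + 13*x^2 + 30*x - 72) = (x - 4)*(x - 3)*(x^3 - 4*x^2 - 3*x + 18) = (x - 4)*(x - 3)^2*(x^2 - x - 6) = (x - 4)*(x - 3)^2*(x + 2)*(x - 3)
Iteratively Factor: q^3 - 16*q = (q)*(q^2 - 16) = q*(q - 4)*(q + 4)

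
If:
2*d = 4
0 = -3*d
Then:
No Solution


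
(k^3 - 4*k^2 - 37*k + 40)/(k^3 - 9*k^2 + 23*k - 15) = (k^2 - 3*k - 40)/(k^2 - 8*k + 15)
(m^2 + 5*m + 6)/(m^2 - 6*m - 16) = (m + 3)/(m - 8)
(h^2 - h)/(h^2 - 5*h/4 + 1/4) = 4*h/(4*h - 1)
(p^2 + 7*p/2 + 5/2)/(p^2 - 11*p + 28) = (2*p^2 + 7*p + 5)/(2*(p^2 - 11*p + 28))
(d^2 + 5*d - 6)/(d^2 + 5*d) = (d^2 + 5*d - 6)/(d*(d + 5))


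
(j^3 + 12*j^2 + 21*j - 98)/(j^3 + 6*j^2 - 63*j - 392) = (j - 2)/(j - 8)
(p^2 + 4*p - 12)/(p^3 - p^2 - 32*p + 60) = 1/(p - 5)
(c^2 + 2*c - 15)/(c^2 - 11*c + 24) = (c + 5)/(c - 8)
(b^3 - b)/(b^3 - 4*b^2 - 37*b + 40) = b*(b + 1)/(b^2 - 3*b - 40)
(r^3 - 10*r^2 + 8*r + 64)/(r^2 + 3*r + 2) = (r^2 - 12*r + 32)/(r + 1)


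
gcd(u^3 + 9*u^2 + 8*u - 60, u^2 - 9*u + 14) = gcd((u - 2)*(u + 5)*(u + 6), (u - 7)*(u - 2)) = u - 2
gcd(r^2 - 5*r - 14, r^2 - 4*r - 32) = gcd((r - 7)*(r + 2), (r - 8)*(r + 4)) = 1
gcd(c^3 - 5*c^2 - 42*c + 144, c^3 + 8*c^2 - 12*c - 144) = c + 6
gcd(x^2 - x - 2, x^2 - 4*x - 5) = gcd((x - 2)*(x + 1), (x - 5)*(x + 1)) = x + 1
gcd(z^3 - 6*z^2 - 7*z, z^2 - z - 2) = z + 1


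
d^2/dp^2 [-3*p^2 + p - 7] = -6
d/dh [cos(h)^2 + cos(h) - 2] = -sin(h) - sin(2*h)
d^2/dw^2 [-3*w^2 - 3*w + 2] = -6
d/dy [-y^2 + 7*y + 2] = 7 - 2*y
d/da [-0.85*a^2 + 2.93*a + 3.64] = 2.93 - 1.7*a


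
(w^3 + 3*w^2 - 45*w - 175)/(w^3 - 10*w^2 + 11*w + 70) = (w^2 + 10*w + 25)/(w^2 - 3*w - 10)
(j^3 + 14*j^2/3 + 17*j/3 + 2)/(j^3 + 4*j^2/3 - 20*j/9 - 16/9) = 3*(j^2 + 4*j + 3)/(3*j^2 + 2*j - 8)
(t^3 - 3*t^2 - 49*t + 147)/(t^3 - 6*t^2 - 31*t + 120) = (t^2 - 49)/(t^2 - 3*t - 40)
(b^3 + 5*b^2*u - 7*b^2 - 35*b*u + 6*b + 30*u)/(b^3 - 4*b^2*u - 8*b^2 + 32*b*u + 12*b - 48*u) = (-b^2 - 5*b*u + b + 5*u)/(-b^2 + 4*b*u + 2*b - 8*u)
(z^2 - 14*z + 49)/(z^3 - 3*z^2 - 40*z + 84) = (z - 7)/(z^2 + 4*z - 12)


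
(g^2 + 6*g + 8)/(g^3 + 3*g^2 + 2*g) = (g + 4)/(g*(g + 1))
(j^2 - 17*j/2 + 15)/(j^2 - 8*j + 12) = (j - 5/2)/(j - 2)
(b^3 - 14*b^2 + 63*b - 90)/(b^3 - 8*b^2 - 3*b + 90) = (b - 3)/(b + 3)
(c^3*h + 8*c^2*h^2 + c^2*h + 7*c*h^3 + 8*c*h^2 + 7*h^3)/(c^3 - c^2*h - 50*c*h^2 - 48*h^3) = h*(c^2 + 7*c*h + c + 7*h)/(c^2 - 2*c*h - 48*h^2)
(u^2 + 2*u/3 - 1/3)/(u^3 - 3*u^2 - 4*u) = (u - 1/3)/(u*(u - 4))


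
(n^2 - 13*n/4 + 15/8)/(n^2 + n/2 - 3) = (8*n^2 - 26*n + 15)/(4*(2*n^2 + n - 6))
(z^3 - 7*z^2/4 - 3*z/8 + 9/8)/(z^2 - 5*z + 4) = (8*z^2 - 6*z - 9)/(8*(z - 4))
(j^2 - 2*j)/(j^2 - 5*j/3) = 3*(j - 2)/(3*j - 5)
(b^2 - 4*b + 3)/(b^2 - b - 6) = (b - 1)/(b + 2)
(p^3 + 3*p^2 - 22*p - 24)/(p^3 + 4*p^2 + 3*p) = (p^2 + 2*p - 24)/(p*(p + 3))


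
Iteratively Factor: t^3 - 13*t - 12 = (t - 4)*(t^2 + 4*t + 3) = (t - 4)*(t + 1)*(t + 3)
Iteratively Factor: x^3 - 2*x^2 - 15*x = (x)*(x^2 - 2*x - 15) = x*(x - 5)*(x + 3)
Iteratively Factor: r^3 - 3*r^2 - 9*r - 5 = (r + 1)*(r^2 - 4*r - 5) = (r + 1)^2*(r - 5)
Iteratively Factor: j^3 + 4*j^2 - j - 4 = (j - 1)*(j^2 + 5*j + 4) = (j - 1)*(j + 4)*(j + 1)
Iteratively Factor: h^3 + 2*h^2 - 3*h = (h - 1)*(h^2 + 3*h) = h*(h - 1)*(h + 3)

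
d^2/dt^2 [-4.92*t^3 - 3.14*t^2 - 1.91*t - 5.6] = -29.52*t - 6.28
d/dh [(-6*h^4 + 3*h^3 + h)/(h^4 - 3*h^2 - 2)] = (-3*h^6 + 36*h^5 - 12*h^4 + 48*h^3 - 15*h^2 - 2)/(h^8 - 6*h^6 + 5*h^4 + 12*h^2 + 4)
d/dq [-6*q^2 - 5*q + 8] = -12*q - 5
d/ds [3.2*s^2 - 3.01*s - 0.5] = 6.4*s - 3.01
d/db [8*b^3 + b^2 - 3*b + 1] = 24*b^2 + 2*b - 3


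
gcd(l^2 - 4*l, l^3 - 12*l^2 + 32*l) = l^2 - 4*l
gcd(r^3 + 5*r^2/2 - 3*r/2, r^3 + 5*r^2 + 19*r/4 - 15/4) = r^2 + 5*r/2 - 3/2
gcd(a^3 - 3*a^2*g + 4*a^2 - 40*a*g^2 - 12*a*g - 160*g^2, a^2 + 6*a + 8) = a + 4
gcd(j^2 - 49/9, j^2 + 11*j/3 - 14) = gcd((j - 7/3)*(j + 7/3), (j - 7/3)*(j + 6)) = j - 7/3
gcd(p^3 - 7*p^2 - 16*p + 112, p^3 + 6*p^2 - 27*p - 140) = p + 4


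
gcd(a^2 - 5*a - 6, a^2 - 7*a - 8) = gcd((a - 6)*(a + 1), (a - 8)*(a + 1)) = a + 1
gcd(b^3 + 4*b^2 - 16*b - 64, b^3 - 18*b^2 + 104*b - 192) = b - 4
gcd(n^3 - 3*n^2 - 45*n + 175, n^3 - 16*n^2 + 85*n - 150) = n^2 - 10*n + 25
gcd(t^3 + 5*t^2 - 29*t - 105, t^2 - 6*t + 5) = t - 5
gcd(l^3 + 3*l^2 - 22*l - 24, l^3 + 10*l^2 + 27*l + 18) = l^2 + 7*l + 6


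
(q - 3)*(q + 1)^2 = q^3 - q^2 - 5*q - 3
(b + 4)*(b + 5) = b^2 + 9*b + 20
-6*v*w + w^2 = w*(-6*v + w)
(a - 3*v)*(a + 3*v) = a^2 - 9*v^2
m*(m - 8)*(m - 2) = m^3 - 10*m^2 + 16*m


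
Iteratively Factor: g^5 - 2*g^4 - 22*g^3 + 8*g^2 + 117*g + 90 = (g - 5)*(g^4 + 3*g^3 - 7*g^2 - 27*g - 18) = (g - 5)*(g + 1)*(g^3 + 2*g^2 - 9*g - 18) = (g - 5)*(g + 1)*(g + 3)*(g^2 - g - 6) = (g - 5)*(g + 1)*(g + 2)*(g + 3)*(g - 3)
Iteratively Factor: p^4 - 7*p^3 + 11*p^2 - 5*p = (p - 1)*(p^3 - 6*p^2 + 5*p) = (p - 1)^2*(p^2 - 5*p) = (p - 5)*(p - 1)^2*(p)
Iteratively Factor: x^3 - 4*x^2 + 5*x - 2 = (x - 1)*(x^2 - 3*x + 2) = (x - 2)*(x - 1)*(x - 1)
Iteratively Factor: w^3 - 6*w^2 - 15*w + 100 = (w + 4)*(w^2 - 10*w + 25) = (w - 5)*(w + 4)*(w - 5)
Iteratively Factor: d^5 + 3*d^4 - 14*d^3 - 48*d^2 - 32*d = (d - 4)*(d^4 + 7*d^3 + 14*d^2 + 8*d) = d*(d - 4)*(d^3 + 7*d^2 + 14*d + 8) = d*(d - 4)*(d + 2)*(d^2 + 5*d + 4) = d*(d - 4)*(d + 1)*(d + 2)*(d + 4)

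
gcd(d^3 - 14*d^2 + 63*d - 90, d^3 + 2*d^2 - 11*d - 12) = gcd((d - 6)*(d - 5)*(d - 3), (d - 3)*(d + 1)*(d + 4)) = d - 3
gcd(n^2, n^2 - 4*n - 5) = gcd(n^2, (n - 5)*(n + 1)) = 1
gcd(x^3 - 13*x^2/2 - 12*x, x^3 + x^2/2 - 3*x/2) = x^2 + 3*x/2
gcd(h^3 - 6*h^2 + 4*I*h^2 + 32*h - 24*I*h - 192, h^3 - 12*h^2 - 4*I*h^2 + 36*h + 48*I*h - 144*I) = h^2 + h*(-6 - 4*I) + 24*I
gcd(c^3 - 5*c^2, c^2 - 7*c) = c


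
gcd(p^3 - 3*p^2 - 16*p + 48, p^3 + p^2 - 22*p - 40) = p + 4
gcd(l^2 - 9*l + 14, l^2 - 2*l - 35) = l - 7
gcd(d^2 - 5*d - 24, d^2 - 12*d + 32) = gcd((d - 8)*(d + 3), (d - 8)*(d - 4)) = d - 8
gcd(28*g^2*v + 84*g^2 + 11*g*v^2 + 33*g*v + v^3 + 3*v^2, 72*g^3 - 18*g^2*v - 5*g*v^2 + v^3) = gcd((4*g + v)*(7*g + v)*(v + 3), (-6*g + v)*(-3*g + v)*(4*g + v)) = 4*g + v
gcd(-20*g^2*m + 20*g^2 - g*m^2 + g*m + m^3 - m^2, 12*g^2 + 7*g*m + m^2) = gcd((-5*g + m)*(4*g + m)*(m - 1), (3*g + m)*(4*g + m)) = 4*g + m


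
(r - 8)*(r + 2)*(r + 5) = r^3 - r^2 - 46*r - 80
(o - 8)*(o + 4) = o^2 - 4*o - 32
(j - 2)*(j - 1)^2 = j^3 - 4*j^2 + 5*j - 2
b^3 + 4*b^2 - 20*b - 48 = (b - 4)*(b + 2)*(b + 6)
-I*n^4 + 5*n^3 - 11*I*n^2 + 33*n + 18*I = (n - 3*I)*(n + I)*(n + 6*I)*(-I*n + 1)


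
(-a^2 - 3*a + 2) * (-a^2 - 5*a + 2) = a^4 + 8*a^3 + 11*a^2 - 16*a + 4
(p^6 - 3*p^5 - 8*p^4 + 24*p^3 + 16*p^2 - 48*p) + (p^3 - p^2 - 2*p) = p^6 - 3*p^5 - 8*p^4 + 25*p^3 + 15*p^2 - 50*p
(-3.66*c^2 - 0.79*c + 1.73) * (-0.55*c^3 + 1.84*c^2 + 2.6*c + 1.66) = 2.013*c^5 - 6.2999*c^4 - 11.9211*c^3 - 4.9464*c^2 + 3.1866*c + 2.8718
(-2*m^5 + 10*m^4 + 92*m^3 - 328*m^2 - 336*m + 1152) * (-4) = 8*m^5 - 40*m^4 - 368*m^3 + 1312*m^2 + 1344*m - 4608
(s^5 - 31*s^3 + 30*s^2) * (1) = s^5 - 31*s^3 + 30*s^2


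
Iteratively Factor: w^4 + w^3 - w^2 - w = (w)*(w^3 + w^2 - w - 1) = w*(w + 1)*(w^2 - 1) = w*(w - 1)*(w + 1)*(w + 1)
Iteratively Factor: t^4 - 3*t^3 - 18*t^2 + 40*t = (t)*(t^3 - 3*t^2 - 18*t + 40) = t*(t + 4)*(t^2 - 7*t + 10) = t*(t - 2)*(t + 4)*(t - 5)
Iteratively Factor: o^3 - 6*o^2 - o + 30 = (o - 5)*(o^2 - o - 6) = (o - 5)*(o + 2)*(o - 3)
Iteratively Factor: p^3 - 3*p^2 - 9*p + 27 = (p + 3)*(p^2 - 6*p + 9) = (p - 3)*(p + 3)*(p - 3)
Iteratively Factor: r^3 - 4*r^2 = (r)*(r^2 - 4*r) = r^2*(r - 4)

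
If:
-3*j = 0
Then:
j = 0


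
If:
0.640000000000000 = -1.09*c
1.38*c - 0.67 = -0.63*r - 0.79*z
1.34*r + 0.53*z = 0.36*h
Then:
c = -0.59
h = 8.74589421225507 - 3.19532627865961*z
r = 2.34964322120285 - 1.25396825396825*z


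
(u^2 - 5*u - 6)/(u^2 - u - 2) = (u - 6)/(u - 2)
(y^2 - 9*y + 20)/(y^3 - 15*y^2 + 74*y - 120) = 1/(y - 6)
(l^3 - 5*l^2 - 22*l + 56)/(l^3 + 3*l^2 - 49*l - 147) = (l^2 + 2*l - 8)/(l^2 + 10*l + 21)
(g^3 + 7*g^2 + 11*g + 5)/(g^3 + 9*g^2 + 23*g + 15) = (g + 1)/(g + 3)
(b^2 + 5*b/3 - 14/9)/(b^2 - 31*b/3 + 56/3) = (9*b^2 + 15*b - 14)/(3*(3*b^2 - 31*b + 56))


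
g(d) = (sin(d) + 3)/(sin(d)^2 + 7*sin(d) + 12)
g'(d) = (-2*sin(d)*cos(d) - 7*cos(d))*(sin(d) + 3)/(sin(d)^2 + 7*sin(d) + 12)^2 + cos(d)/(sin(d)^2 + 7*sin(d) + 12)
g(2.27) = 0.21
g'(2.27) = 0.03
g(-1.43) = 0.33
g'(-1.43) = -0.02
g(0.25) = 0.24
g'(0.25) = -0.05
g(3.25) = 0.26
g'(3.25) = 0.07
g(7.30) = 0.21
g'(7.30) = -0.02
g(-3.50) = 0.23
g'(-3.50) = 0.05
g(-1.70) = 0.33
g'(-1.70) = 0.01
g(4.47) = 0.33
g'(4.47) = 0.03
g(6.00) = 0.27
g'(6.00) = -0.07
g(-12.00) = 0.22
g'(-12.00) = -0.04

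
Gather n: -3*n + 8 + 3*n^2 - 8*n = 3*n^2 - 11*n + 8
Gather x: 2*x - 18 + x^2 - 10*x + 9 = x^2 - 8*x - 9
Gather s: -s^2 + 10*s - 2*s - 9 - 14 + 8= -s^2 + 8*s - 15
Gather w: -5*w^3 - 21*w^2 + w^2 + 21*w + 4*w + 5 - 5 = -5*w^3 - 20*w^2 + 25*w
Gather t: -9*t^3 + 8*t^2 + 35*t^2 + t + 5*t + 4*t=-9*t^3 + 43*t^2 + 10*t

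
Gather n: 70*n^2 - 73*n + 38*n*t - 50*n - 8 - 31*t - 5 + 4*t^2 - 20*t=70*n^2 + n*(38*t - 123) + 4*t^2 - 51*t - 13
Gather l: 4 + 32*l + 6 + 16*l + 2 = 48*l + 12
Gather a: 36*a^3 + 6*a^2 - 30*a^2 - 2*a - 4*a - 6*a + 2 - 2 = 36*a^3 - 24*a^2 - 12*a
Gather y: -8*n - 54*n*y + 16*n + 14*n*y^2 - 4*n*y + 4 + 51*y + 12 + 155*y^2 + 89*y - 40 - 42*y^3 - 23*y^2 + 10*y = 8*n - 42*y^3 + y^2*(14*n + 132) + y*(150 - 58*n) - 24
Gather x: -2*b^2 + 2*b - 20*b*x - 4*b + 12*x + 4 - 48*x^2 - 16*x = -2*b^2 - 2*b - 48*x^2 + x*(-20*b - 4) + 4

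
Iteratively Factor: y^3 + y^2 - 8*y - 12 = (y + 2)*(y^2 - y - 6) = (y + 2)^2*(y - 3)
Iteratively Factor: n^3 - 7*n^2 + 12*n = (n)*(n^2 - 7*n + 12) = n*(n - 4)*(n - 3)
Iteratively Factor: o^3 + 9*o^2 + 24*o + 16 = (o + 1)*(o^2 + 8*o + 16) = (o + 1)*(o + 4)*(o + 4)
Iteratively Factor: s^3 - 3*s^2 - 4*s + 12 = (s + 2)*(s^2 - 5*s + 6) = (s - 3)*(s + 2)*(s - 2)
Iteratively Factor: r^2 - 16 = (r + 4)*(r - 4)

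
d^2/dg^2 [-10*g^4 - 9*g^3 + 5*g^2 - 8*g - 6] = -120*g^2 - 54*g + 10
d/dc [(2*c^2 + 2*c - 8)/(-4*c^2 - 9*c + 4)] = 2*(-5*c^2 - 24*c - 32)/(16*c^4 + 72*c^3 + 49*c^2 - 72*c + 16)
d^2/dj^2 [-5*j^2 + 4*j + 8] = -10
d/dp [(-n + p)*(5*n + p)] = 4*n + 2*p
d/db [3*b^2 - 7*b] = 6*b - 7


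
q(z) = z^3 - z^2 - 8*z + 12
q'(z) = 3*z^2 - 2*z - 8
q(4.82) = 62.19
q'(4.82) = 52.06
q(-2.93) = 1.70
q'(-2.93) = 23.61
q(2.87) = 4.44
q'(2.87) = 10.97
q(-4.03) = -37.45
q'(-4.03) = 48.78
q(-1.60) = 18.14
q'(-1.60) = 2.88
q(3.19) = 8.77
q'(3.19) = 16.15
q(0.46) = 8.21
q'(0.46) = -8.29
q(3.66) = 18.35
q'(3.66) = 24.87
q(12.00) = 1500.00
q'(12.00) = 400.00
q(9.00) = 588.00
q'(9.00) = 217.00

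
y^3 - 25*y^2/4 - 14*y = y*(y - 8)*(y + 7/4)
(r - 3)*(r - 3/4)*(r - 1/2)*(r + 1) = r^4 - 13*r^3/4 - r^2/8 + 3*r - 9/8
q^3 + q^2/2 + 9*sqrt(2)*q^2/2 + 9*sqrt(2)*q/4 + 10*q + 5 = (q + 1/2)*(q + 2*sqrt(2))*(q + 5*sqrt(2)/2)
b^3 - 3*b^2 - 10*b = b*(b - 5)*(b + 2)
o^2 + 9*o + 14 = (o + 2)*(o + 7)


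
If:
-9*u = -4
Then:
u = 4/9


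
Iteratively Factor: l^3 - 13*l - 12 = (l - 4)*(l^2 + 4*l + 3) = (l - 4)*(l + 3)*(l + 1)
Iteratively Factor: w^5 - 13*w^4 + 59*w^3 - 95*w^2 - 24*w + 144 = (w - 4)*(w^4 - 9*w^3 + 23*w^2 - 3*w - 36) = (w - 4)*(w - 3)*(w^3 - 6*w^2 + 5*w + 12) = (w - 4)*(w - 3)*(w + 1)*(w^2 - 7*w + 12) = (w - 4)*(w - 3)^2*(w + 1)*(w - 4)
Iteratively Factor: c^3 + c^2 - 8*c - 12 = (c - 3)*(c^2 + 4*c + 4) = (c - 3)*(c + 2)*(c + 2)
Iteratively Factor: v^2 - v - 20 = (v - 5)*(v + 4)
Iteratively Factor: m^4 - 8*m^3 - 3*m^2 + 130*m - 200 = (m - 2)*(m^3 - 6*m^2 - 15*m + 100) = (m - 2)*(m + 4)*(m^2 - 10*m + 25) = (m - 5)*(m - 2)*(m + 4)*(m - 5)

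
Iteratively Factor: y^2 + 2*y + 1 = (y + 1)*(y + 1)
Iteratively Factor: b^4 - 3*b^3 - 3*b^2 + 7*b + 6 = (b - 3)*(b^3 - 3*b - 2) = (b - 3)*(b + 1)*(b^2 - b - 2) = (b - 3)*(b - 2)*(b + 1)*(b + 1)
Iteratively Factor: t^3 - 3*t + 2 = (t - 1)*(t^2 + t - 2) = (t - 1)^2*(t + 2)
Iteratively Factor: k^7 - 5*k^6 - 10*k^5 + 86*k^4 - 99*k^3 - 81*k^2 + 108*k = (k - 3)*(k^6 - 2*k^5 - 16*k^4 + 38*k^3 + 15*k^2 - 36*k) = k*(k - 3)*(k^5 - 2*k^4 - 16*k^3 + 38*k^2 + 15*k - 36) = k*(k - 3)*(k + 4)*(k^4 - 6*k^3 + 8*k^2 + 6*k - 9) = k*(k - 3)*(k + 1)*(k + 4)*(k^3 - 7*k^2 + 15*k - 9) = k*(k - 3)^2*(k + 1)*(k + 4)*(k^2 - 4*k + 3) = k*(k - 3)^3*(k + 1)*(k + 4)*(k - 1)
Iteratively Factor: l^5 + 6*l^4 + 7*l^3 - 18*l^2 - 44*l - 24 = (l + 2)*(l^4 + 4*l^3 - l^2 - 16*l - 12) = (l + 1)*(l + 2)*(l^3 + 3*l^2 - 4*l - 12) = (l + 1)*(l + 2)^2*(l^2 + l - 6) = (l - 2)*(l + 1)*(l + 2)^2*(l + 3)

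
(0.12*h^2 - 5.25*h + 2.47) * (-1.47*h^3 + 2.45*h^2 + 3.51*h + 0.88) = -0.1764*h^5 + 8.0115*h^4 - 16.0722*h^3 - 12.2704*h^2 + 4.0497*h + 2.1736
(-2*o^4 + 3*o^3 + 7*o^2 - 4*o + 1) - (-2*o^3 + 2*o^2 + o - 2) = -2*o^4 + 5*o^3 + 5*o^2 - 5*o + 3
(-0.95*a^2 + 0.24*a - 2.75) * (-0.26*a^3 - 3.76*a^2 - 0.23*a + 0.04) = 0.247*a^5 + 3.5096*a^4 + 0.0311000000000002*a^3 + 10.2468*a^2 + 0.6421*a - 0.11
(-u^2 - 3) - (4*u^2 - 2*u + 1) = -5*u^2 + 2*u - 4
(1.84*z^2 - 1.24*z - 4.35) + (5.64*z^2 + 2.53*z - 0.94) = 7.48*z^2 + 1.29*z - 5.29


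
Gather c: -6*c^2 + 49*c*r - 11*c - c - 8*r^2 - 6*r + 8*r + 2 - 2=-6*c^2 + c*(49*r - 12) - 8*r^2 + 2*r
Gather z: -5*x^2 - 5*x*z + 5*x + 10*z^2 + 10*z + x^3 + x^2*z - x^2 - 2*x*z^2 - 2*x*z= x^3 - 6*x^2 + 5*x + z^2*(10 - 2*x) + z*(x^2 - 7*x + 10)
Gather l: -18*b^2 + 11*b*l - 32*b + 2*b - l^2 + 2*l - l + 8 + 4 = -18*b^2 - 30*b - l^2 + l*(11*b + 1) + 12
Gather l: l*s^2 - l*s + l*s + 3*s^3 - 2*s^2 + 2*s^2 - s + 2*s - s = l*s^2 + 3*s^3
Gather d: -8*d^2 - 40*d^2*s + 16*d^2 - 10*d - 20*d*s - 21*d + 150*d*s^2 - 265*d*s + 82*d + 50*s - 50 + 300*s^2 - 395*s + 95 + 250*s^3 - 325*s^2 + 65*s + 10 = d^2*(8 - 40*s) + d*(150*s^2 - 285*s + 51) + 250*s^3 - 25*s^2 - 280*s + 55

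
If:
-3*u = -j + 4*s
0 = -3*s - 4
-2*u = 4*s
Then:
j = 8/3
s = -4/3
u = 8/3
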